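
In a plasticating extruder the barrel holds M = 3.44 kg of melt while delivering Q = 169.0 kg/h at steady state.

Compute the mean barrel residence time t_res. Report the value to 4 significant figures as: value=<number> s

Q_s = Q / 3600 = 169.0 / 3600 = 0.0469444 kg/s
t_res = M / Q_s = 3.44 / 0.0469444 = 73.2781 s

value=73.28 s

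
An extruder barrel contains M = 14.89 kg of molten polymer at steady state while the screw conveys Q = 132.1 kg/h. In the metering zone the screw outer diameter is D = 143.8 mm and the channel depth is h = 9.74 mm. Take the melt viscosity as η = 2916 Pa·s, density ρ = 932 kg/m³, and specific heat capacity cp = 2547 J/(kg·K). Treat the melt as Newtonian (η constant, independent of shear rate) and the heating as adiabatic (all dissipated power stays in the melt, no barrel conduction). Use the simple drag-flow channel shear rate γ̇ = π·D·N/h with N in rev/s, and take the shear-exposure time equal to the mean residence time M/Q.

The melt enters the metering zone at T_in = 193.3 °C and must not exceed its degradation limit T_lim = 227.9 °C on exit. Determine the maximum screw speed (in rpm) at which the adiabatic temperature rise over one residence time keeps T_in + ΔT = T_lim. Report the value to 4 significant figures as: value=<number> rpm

value=10.78 rpm

Throughput in SI: Q_s = 132.1 kg/h ÷ 3600 s/h = 0.0366944 kg/s
t_res = M / Q_s = 14.89 ÷ 0.0366944 = 405.783 s
Convert to metres: D = 0.1438 m, h = 0.00974 m
ΔT_a = T_lim − T_in = 227.9 °C − 193.3 °C = 34.6 K
γ̇_max² = ΔT_a·ρ·cp/(η·t_res) = 34.6·932·2547/(2916·405.783) = 69.4127 s⁻²
Take the square root: γ̇_max = √(69.4127) = 8.33143 s⁻¹
Solve γ̇ = πDN/h for N: N_max = γ̇_max·h/(π·D) = 8.33143 × 0.00974 / (π × 0.1438) = 0.179626 rev/s = 10.7776 rpm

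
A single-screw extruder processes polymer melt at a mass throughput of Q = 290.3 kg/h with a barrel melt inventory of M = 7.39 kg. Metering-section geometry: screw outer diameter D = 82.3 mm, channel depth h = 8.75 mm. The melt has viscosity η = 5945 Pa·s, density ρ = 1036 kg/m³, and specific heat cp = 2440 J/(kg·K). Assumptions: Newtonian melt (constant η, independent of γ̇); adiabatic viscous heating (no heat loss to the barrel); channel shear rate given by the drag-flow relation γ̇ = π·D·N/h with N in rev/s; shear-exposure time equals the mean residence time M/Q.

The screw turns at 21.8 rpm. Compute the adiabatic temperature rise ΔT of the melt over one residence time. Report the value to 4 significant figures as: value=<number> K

Convert throughput: Q = 290.3 kg/h = 290.3/3600 = 0.0806389 kg/s
t_res = M / Q_s = 7.39 / 0.0806389 = 91.6431 s
Geometry in metres: D = 82.3 mm → 0.0823 m, h = 8.75 mm → 0.00875 m; screw speed N = 21.8 rpm = 0.363333 rev/s
γ̇ = π·D·N / h = π · 0.0823 · 0.363333 / 0.00875 = 10.7361 s⁻¹
Adiabatic rise: ΔT = η γ̇² t_res / (ρ cp) = 5945·(10.7361)²·91.6431 / (1036·2440) = 24.8425 K

value=24.84 K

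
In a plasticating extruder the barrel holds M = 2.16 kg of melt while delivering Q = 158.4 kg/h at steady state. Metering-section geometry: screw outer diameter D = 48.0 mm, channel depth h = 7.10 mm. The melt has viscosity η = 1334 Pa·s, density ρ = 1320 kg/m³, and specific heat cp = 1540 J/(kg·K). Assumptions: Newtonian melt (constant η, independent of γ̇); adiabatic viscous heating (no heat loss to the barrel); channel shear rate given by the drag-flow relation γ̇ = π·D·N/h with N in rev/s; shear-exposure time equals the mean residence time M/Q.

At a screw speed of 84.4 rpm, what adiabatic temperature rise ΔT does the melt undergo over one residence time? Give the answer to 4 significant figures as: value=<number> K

value=28.75 K

Throughput in SI: Q_s = 158.4 kg/h ÷ 3600 s/h = 0.044 kg/s
Mean residence time: t_res = M/Q_s = 2.16 kg / 0.044 kg/s = 49.0909 s
D = 48.0 mm = 0.048 m;  h = 7.10 mm = 0.0071 m;  N = 84.4 rpm / 60 = 1.40667 rev/s
γ̇ = π D N / h = (π)(0.048)(1.40667) / 0.0071 = 29.8761 s⁻¹
ΔT = η·γ̇²·t_res / (ρ·cp) = 1334 · (29.8761)² · 49.0909 / (1320 · 1540) = 28.7548 K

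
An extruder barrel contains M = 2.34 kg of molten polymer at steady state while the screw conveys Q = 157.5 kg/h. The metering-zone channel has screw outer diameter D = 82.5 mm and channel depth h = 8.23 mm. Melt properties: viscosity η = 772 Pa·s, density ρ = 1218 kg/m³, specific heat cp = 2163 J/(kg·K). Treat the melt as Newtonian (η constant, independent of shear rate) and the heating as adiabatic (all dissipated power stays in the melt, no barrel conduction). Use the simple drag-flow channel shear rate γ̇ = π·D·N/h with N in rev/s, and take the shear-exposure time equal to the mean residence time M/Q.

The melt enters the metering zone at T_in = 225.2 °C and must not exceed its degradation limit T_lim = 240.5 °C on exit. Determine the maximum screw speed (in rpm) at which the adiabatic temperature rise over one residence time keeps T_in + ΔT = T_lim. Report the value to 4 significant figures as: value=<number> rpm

Q_s = Q / 3600 = 157.5 / 3600 = 0.04375 kg/s
t_res = M / Q_s = 2.34 ÷ 0.04375 = 53.4857 s
Convert to metres: D = 0.0825 m, h = 0.00823 m
Allowable rise: ΔT_a = T_lim − T_in = 240.5 − 225.2 = 15.3 K
Invert ΔT = ηγ̇²t_res/(ρcp) for γ̇: γ̇_max² = ΔT_a ρ cp / (η t_res) = 15.3·1218·2163 / (772·53.4857) = 976.203 s⁻²
Take the square root: γ̇_max = √(976.203) = 31.2442 s⁻¹
Solve γ̇ = πDN/h for N: N_max = γ̇_max·h/(π·D) = 31.2442 × 0.00823 / (π × 0.0825) = 0.992124 rev/s = 59.5275 rpm

value=59.53 rpm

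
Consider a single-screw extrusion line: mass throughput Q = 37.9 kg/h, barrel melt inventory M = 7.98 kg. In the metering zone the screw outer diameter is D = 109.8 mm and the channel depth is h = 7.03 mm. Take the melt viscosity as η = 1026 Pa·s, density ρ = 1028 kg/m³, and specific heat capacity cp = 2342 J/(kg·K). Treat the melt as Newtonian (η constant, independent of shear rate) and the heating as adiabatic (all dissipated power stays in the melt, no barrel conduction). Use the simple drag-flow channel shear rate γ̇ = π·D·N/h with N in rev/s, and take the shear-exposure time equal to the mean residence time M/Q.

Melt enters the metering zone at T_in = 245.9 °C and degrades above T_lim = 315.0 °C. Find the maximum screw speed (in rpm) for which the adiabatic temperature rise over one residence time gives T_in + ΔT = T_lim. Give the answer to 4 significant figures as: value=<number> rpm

value=17.88 rpm

Throughput in SI: Q_s = 37.9 kg/h ÷ 3600 s/h = 0.0105278 kg/s
t_res = M / Q_s = 7.98 / 0.0105278 = 757.995 s
Convert to metres: D = 0.1098 m, h = 0.00703 m
Allowable rise: ΔT_a = T_lim − T_in = 315.0 − 245.9 = 69.1 K
Invert ΔT = ηγ̇²t_res/(ρcp) for γ̇: γ̇_max² = ΔT_a ρ cp / (η t_res) = 69.1·1028·2342 / (1026·757.995) = 213.917 s⁻²
γ̇_max = sqrt(213.917) = 14.6259 s⁻¹
Solve γ̇ = πDN/h for N: N_max = γ̇_max·h/(π·D) = 14.6259 × 0.00703 / (π × 0.1098) = 0.298075 rev/s = 17.8845 rpm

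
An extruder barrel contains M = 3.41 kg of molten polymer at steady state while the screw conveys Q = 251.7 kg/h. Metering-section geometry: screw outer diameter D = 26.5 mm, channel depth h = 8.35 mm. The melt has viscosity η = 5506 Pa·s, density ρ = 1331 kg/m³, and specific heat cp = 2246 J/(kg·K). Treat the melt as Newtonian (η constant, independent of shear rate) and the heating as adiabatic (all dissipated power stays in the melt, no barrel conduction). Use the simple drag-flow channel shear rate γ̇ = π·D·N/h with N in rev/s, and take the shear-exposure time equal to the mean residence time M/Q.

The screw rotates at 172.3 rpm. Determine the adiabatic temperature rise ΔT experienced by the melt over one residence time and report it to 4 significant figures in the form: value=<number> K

Throughput in SI: Q_s = 251.7 kg/h ÷ 3600 s/h = 0.0699167 kg/s
Mean residence time: t_res = M/Q_s = 3.41 kg / 0.0699167 kg/s = 48.7723 s
Geometry in metres: D = 26.5 mm → 0.0265 m, h = 8.35 mm → 0.00835 m; screw speed N = 172.3 rpm = 2.87167 rev/s
γ̇ = π D N / h = (π)(0.0265)(2.87167) / 0.00835 = 28.6314 s⁻¹
Adiabatic rise: ΔT = η γ̇² t_res / (ρ cp) = 5506·(28.6314)²·48.7723 / (1331·2246) = 73.6391 K

value=73.64 K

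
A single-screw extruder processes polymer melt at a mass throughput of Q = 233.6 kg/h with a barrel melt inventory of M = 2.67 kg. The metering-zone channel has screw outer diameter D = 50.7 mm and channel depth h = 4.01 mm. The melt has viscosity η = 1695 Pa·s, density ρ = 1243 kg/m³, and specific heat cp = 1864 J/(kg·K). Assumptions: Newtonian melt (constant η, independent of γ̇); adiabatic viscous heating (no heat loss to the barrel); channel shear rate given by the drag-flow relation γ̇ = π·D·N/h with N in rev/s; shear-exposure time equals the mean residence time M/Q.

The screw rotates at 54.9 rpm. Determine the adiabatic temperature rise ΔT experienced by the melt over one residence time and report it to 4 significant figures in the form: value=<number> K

value=39.76 K

Convert throughput: Q = 233.6 kg/h = 233.6/3600 = 0.0648889 kg/s
Mean residence time: t_res = M/Q_s = 2.67 kg / 0.0648889 kg/s = 41.1473 s
Convert to SI: D = 0.0507 m, h = 0.00401 m, N = 54.9/60 = 0.915 rev/s
Shear rate: γ̇ = πDN/h = π·0.0507·0.915/0.00401 = 36.3442 s⁻¹
ΔT = η·γ̇²·t_res / (ρ·cp) = 1695 · (36.3442)² · 41.1473 / (1243 · 1864) = 39.7615 K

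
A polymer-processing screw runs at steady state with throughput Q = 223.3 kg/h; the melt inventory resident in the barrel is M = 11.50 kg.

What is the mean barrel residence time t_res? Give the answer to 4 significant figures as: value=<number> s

Q_s = Q / 3600 = 223.3 / 3600 = 0.0620278 kg/s
Mean residence time: t_res = M/Q_s = 11.50 kg / 0.0620278 kg/s = 185.401 s

value=185.4 s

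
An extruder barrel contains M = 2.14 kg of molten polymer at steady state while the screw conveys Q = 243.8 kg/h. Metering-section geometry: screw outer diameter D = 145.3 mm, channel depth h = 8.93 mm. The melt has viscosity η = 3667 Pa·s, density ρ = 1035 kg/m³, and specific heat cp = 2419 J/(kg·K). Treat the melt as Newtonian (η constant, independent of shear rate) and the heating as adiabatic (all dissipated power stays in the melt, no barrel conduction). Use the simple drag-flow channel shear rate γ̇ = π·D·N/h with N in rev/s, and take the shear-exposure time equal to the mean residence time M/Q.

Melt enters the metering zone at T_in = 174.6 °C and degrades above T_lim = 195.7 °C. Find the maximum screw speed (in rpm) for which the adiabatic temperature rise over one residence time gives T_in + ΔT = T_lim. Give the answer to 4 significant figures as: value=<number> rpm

value=25.06 rpm

Q_s = Q / 3600 = 243.8 / 3600 = 0.0677222 kg/s
t_res = M / Q_s = 2.14 ÷ 0.0677222 = 31.5997 s
Convert to metres: D = 0.1453 m, h = 0.00893 m
Allowable rise: ΔT_a = T_lim − T_in = 195.7 − 174.6 = 21.1 K
Invert ΔT = ηγ̇²t_res/(ρcp) for γ̇: γ̇_max² = ΔT_a ρ cp / (η t_res) = 21.1·1035·2419 / (3667·31.5997) = 455.895 s⁻²
Take the square root: γ̇_max = √(455.895) = 21.3517 s⁻¹
N_max = γ̇_max h / (πD) = 21.3517·0.00893/(π·0.1453) = 0.417704 rev/s → ×60 = 25.0622 rpm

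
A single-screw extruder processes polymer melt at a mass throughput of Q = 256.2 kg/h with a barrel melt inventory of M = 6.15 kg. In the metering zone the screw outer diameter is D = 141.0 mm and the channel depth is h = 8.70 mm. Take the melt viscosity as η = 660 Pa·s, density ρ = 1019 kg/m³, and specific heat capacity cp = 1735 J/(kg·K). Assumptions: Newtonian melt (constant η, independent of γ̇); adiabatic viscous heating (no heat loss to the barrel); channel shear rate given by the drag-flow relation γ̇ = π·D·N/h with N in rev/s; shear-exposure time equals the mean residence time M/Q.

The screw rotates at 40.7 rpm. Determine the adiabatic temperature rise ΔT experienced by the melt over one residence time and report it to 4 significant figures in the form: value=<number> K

Q_s = Q / 3600 = 256.2 / 3600 = 0.0711667 kg/s
t_res = M / Q_s = 6.15 ÷ 0.0711667 = 86.4169 s
Geometry in metres: D = 141.0 mm → 0.141 m, h = 8.70 mm → 0.0087 m; screw speed N = 40.7 rpm = 0.678333 rev/s
γ̇ = π·D·N / h = π · 0.141 · 0.678333 / 0.0087 = 34.5377 s⁻¹
Adiabatic rise: ΔT = η γ̇² t_res / (ρ cp) = 660·(34.5377)²·86.4169 / (1019·1735) = 38.4817 K

value=38.48 K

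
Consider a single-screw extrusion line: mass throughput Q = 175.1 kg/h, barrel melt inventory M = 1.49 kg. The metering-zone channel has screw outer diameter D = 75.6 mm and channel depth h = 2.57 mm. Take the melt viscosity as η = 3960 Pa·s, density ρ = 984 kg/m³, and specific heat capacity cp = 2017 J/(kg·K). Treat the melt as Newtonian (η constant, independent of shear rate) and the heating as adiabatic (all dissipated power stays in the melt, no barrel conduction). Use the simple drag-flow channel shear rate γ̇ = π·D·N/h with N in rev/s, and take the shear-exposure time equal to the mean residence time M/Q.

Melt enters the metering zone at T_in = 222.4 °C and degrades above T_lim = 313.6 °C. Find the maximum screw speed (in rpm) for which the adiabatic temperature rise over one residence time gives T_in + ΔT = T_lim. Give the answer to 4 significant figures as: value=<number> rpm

value=25.08 rpm

Throughput in SI: Q_s = 175.1 kg/h ÷ 3600 s/h = 0.0486389 kg/s
t_res = M / Q_s = 1.49 / 0.0486389 = 30.6339 s
Geometry in SI: D = 75.6 mm → 0.0756 m, h = 2.57 mm → 0.00257 m
ΔT_a = T_lim − T_in = 313.6 − 222.4 = 91.2 K
Invert ΔT = ηγ̇²t_res/(ρcp) for γ̇: γ̇_max² = ΔT_a ρ cp / (η t_res) = 91.2·984·2017 / (3960·30.6339) = 1492.1 s⁻²
Take the square root: γ̇_max = √(1492.1) = 38.6277 s⁻¹
Solve γ̇ = πDN/h for N: N_max = γ̇_max·h/(π·D) = 38.6277 × 0.00257 / (π × 0.0756) = 0.417985 rev/s = 25.0791 rpm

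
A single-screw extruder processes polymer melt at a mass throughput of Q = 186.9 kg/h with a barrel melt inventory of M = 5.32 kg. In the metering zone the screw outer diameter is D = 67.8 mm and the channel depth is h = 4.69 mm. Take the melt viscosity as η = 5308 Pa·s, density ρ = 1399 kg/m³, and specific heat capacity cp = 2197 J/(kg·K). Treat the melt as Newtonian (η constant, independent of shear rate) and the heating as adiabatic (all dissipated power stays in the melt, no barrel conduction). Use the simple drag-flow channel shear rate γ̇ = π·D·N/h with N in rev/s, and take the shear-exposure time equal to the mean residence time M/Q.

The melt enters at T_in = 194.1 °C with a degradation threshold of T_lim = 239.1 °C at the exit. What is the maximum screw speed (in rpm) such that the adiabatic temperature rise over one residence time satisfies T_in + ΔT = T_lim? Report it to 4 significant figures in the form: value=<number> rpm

value=21.07 rpm

Convert throughput: Q = 186.9 kg/h = 186.9/3600 = 0.0519167 kg/s
Mean residence time: t_res = M/Q_s = 5.32 kg / 0.0519167 kg/s = 102.472 s
Convert to metres: D = 0.0678 m, h = 0.00469 m
ΔT_a = T_lim − T_in = 239.1 − 194.1 = 45 K
γ̇_max² = ΔT_a·ρ·cp/(η·t_res) = 45·1399·2197/(5308·102.472) = 254.287 s⁻²
Take the square root: γ̇_max = √(254.287) = 15.9464 s⁻¹
Solve γ̇ = πDN/h for N: N_max = γ̇_max·h/(π·D) = 15.9464 × 0.00469 / (π × 0.0678) = 0.35112 rev/s = 21.0672 rpm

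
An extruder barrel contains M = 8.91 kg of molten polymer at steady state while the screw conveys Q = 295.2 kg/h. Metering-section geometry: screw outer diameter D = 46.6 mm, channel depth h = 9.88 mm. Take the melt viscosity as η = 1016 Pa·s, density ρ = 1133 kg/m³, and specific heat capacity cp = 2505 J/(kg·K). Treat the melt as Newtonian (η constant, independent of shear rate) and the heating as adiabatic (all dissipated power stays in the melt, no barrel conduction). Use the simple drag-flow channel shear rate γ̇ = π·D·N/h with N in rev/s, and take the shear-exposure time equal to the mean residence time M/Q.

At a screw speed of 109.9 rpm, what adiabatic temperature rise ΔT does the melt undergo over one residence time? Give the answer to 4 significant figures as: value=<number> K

Convert throughput: Q = 295.2 kg/h = 295.2/3600 = 0.082 kg/s
t_res = M / Q_s = 8.91 / 0.082 = 108.659 s
Convert to SI: D = 0.0466 m, h = 0.00988 m, N = 109.9/60 = 1.83167 rev/s
γ̇ = π D N / h = (π)(0.0466)(1.83167) / 0.00988 = 27.141 s⁻¹
Adiabatic rise: ΔT = η γ̇² t_res / (ρ cp) = 1016·(27.141)²·108.659 / (1133·2505) = 28.653 K

value=28.65 K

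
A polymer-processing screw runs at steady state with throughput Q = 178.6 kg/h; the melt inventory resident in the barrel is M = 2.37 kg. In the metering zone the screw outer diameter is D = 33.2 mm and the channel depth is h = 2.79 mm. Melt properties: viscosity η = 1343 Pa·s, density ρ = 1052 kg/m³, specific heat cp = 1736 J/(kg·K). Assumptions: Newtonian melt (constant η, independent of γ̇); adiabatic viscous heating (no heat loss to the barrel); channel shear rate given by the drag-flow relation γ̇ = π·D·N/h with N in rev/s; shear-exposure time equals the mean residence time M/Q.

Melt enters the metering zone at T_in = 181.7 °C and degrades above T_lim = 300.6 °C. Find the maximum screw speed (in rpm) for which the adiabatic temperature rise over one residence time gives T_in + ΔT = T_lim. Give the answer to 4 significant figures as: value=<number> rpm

value=93.37 rpm

Q_s = Q / 3600 = 178.6 / 3600 = 0.0496111 kg/s
t_res = M / Q_s = 2.37 ÷ 0.0496111 = 47.7716 s
Geometry in SI: D = 33.2 mm → 0.0332 m, h = 2.79 mm → 0.00279 m
ΔT_a = T_lim − T_in = 300.6 − 181.7 = 118.9 K
Invert ΔT = ηγ̇²t_res/(ρcp) for γ̇: γ̇_max² = ΔT_a ρ cp / (η t_res) = 118.9·1052·1736 / (1343·47.7716) = 3384.56 s⁻²
Take the square root: γ̇_max = √(3384.56) = 58.177 s⁻¹
N_max = γ̇_max·h / (π·D) = 58.177 · 0.00279 / (π · 0.0332) = 1.55621 rev/s = 93.3724 rpm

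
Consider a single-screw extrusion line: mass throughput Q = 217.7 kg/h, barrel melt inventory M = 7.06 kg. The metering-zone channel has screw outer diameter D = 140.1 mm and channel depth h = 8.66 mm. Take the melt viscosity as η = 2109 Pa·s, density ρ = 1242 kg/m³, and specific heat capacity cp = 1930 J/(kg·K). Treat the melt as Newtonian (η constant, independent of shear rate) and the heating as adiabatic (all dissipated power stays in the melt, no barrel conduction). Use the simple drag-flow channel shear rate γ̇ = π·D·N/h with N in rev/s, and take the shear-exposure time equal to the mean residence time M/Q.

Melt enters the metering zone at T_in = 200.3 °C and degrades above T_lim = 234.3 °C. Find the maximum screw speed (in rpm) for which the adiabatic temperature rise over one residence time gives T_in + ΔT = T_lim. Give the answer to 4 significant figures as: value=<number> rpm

Q_s = Q / 3600 = 217.7 / 3600 = 0.0604722 kg/s
t_res = M / Q_s = 7.06 ÷ 0.0604722 = 116.748 s
Geometry in SI: D = 140.1 mm → 0.1401 m, h = 8.66 mm → 0.00866 m
Allowable rise: ΔT_a = T_lim − T_in = 234.3 − 200.3 = 34 K
Invert ΔT = ηγ̇²t_res/(ρcp) for γ̇: γ̇_max² = ΔT_a ρ cp / (η t_res) = 34·1242·1930 / (2109·116.748) = 331.003 s⁻²
Take the square root: γ̇_max = √(331.003) = 18.1935 s⁻¹
N_max = γ̇_max h / (πD) = 18.1935·0.00866/(π·0.1401) = 0.35797 rev/s → ×60 = 21.4782 rpm

value=21.48 rpm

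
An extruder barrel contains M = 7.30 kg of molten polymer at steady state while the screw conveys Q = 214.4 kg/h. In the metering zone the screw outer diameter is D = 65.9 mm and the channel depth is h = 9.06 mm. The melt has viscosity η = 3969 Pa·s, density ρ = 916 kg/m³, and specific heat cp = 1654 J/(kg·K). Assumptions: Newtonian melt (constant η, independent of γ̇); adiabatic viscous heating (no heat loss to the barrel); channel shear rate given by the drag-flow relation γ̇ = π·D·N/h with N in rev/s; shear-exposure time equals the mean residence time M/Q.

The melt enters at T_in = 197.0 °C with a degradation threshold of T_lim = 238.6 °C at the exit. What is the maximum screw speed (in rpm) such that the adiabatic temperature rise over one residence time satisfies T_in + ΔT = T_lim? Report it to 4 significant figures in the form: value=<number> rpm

value=29.89 rpm

Convert throughput: Q = 214.4 kg/h = 214.4/3600 = 0.0595556 kg/s
t_res = M / Q_s = 7.30 ÷ 0.0595556 = 122.575 s
Geometry in SI: D = 65.9 mm → 0.0659 m, h = 9.06 mm → 0.00906 m
Allowable rise: ΔT_a = T_lim − T_in = 238.6 − 197.0 = 41.6 K
γ̇_max² = ΔT_a·ρ·cp / (η·t_res) = [41.6 × 916 × 1654] / [3969 × 122.575] = 129.552 s⁻²
γ̇_max = sqrt(129.552) = 11.3821 s⁻¹
N_max = γ̇_max·h / (π·D) = 11.3821 · 0.00906 / (π · 0.0659) = 0.498097 rev/s = 29.8858 rpm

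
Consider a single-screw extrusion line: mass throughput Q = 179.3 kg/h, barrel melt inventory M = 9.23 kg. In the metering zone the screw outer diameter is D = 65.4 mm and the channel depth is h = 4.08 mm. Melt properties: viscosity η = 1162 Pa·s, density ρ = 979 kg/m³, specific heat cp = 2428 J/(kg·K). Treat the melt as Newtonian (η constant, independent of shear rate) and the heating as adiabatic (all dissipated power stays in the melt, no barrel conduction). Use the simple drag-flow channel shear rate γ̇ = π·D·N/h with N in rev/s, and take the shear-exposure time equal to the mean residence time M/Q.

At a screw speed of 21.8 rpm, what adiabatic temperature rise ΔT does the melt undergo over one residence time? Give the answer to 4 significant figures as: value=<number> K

value=30.33 K

Q_s = Q / 3600 = 179.3 / 3600 = 0.0498056 kg/s
t_res = M / Q_s = 9.23 ÷ 0.0498056 = 185.321 s
Convert to SI: D = 0.0654 m, h = 0.00408 m, N = 21.8/60 = 0.363333 rev/s
γ̇ = π D N / h = (π)(0.0654)(0.363333) / 0.00408 = 18.2967 s⁻¹
ΔT = η·γ̇²·t_res / (ρ·cp) = 1162 · (18.2967)² · 185.321 / (979 · 2428) = 30.328 K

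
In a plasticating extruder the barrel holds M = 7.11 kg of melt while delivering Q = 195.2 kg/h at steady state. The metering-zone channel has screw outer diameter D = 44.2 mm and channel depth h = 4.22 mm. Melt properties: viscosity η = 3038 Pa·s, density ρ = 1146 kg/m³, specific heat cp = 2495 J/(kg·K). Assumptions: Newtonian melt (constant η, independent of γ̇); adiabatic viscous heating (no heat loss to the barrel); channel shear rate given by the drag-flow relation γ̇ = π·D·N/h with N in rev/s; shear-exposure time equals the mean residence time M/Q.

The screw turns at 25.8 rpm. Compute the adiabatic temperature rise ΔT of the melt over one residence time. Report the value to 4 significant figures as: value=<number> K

Throughput in SI: Q_s = 195.2 kg/h ÷ 3600 s/h = 0.0542222 kg/s
t_res = M / Q_s = 7.11 / 0.0542222 = 131.127 s
Geometry in metres: D = 44.2 mm → 0.0442 m, h = 4.22 mm → 0.00422 m; screw speed N = 25.8 rpm = 0.43 rev/s
γ̇ = π D N / h = (π)(0.0442)(0.43) / 0.00422 = 14.1491 s⁻¹
ΔT = η·γ̇²·t_res/(ρ·cp) = [3038 × 14.1491² × 131.127] / [1146 × 2495] = 27.8921 K

value=27.89 K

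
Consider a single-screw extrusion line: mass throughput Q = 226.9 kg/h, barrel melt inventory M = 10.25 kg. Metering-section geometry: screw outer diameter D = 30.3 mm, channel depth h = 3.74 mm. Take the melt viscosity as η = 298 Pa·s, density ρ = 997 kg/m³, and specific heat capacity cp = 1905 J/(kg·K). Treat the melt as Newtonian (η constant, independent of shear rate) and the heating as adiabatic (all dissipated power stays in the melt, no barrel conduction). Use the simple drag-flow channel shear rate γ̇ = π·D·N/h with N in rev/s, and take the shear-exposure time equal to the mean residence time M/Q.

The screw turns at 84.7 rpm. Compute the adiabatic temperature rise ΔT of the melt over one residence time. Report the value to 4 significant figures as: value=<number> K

value=32.94 K

Q_s = Q / 3600 = 226.9 / 3600 = 0.0630278 kg/s
t_res = M / Q_s = 10.25 ÷ 0.0630278 = 162.627 s
Geometry in metres: D = 30.3 mm → 0.0303 m, h = 3.74 mm → 0.00374 m; screw speed N = 84.7 rpm = 1.41167 rev/s
γ̇ = π·D·N / h = π · 0.0303 · 1.41167 / 0.00374 = 35.9297 s⁻¹
Adiabatic rise: ΔT = η γ̇² t_res / (ρ cp) = 298·(35.9297)²·162.627 / (997·1905) = 32.94 K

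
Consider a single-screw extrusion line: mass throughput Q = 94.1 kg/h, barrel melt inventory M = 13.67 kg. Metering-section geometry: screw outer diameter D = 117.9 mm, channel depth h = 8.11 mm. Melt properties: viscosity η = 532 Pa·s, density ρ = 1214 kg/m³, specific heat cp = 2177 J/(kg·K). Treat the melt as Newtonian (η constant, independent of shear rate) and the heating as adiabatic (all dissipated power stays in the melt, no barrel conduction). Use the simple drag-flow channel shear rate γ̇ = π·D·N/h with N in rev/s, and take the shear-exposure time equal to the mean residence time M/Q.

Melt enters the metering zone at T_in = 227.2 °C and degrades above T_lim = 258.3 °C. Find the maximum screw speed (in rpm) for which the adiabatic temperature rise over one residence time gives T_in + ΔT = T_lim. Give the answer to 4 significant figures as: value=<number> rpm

value=22.58 rpm

Convert throughput: Q = 94.1 kg/h = 94.1/3600 = 0.0261389 kg/s
Mean residence time: t_res = M/Q_s = 13.67 kg / 0.0261389 kg/s = 522.976 s
Geometry in SI: D = 117.9 mm → 0.1179 m, h = 8.11 mm → 0.00811 m
ΔT_a = T_lim − T_in = 258.3 − 227.2 = 31.1 K
Invert ΔT = ηγ̇²t_res/(ρcp) for γ̇: γ̇_max² = ΔT_a ρ cp / (η t_res) = 31.1·1214·2177 / (532·522.976) = 295.423 s⁻²
γ̇_max = √295.423 = 17.1879 s⁻¹
Solve γ̇ = πDN/h for N: N_max = γ̇_max·h/(π·D) = 17.1879 × 0.00811 / (π × 0.1179) = 0.376339 rev/s = 22.5803 rpm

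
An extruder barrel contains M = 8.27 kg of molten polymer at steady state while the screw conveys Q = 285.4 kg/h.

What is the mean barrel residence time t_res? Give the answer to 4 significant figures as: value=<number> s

value=104.3 s

Q_s = Q / 3600 = 285.4 / 3600 = 0.0792778 kg/s
t_res = M / Q_s = 8.27 / 0.0792778 = 104.317 s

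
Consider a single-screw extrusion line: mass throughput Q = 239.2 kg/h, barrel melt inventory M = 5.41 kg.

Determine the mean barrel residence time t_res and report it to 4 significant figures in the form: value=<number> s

value=81.42 s

Q_s = Q / 3600 = 239.2 / 3600 = 0.0664444 kg/s
t_res = M / Q_s = 5.41 ÷ 0.0664444 = 81.4214 s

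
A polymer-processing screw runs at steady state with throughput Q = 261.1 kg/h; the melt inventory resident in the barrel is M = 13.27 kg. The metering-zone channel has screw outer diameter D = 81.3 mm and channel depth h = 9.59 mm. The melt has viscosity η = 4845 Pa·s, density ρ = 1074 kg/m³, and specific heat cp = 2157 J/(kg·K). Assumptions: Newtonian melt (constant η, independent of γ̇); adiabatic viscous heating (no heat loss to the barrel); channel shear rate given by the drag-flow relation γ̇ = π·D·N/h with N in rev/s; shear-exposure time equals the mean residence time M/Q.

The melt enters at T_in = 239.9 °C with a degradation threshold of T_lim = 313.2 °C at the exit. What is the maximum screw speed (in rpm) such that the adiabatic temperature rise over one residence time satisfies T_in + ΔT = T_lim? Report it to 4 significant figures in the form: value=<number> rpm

Throughput in SI: Q_s = 261.1 kg/h ÷ 3600 s/h = 0.0725278 kg/s
t_res = M / Q_s = 13.27 ÷ 0.0725278 = 182.964 s
Convert to metres: D = 0.0813 m, h = 0.00959 m
ΔT_a = T_lim − T_in = 313.2 − 239.9 = 73.3 K
γ̇_max² = ΔT_a·ρ·cp/(η·t_res) = 73.3·1074·2157/(4845·182.964) = 191.557 s⁻²
γ̇_max = √191.557 = 13.8404 s⁻¹
N_max = γ̇_max h / (πD) = 13.8404·0.00959/(π·0.0813) = 0.519669 rev/s → ×60 = 31.1802 rpm

value=31.18 rpm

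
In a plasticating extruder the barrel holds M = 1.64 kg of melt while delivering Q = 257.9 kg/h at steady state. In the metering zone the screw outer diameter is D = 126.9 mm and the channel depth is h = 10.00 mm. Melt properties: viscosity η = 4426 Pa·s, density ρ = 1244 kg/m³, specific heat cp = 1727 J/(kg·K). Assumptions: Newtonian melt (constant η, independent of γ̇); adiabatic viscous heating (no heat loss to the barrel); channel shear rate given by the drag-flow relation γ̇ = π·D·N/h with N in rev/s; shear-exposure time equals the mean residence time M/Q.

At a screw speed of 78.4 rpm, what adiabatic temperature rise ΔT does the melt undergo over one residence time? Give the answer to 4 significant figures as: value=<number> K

value=128.0 K

Throughput in SI: Q_s = 257.9 kg/h ÷ 3600 s/h = 0.0716389 kg/s
t_res = M / Q_s = 1.64 ÷ 0.0716389 = 22.8926 s
Geometry in metres: D = 126.9 mm → 0.1269 m, h = 10.00 mm → 0.01 m; screw speed N = 78.4 rpm = 1.30667 rev/s
γ̇ = π D N / h = (π)(0.1269)(1.30667) / 0.01 = 52.0926 s⁻¹
Adiabatic rise: ΔT = η γ̇² t_res / (ρ cp) = 4426·(52.0926)²·22.8926 / (1244·1727) = 127.981 K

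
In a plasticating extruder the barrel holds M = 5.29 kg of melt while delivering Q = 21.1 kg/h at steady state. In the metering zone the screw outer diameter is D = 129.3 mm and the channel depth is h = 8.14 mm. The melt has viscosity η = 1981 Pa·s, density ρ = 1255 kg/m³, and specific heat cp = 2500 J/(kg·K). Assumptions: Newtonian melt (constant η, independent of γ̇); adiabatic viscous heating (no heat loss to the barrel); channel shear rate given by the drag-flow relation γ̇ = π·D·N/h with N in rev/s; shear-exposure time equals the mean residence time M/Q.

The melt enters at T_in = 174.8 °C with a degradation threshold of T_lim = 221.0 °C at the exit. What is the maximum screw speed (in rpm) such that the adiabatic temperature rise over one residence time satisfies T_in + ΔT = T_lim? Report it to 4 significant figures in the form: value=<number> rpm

value=10.83 rpm

Throughput in SI: Q_s = 21.1 kg/h ÷ 3600 s/h = 0.00586111 kg/s
Mean residence time: t_res = M/Q_s = 5.29 kg / 0.00586111 kg/s = 902.559 s
Geometry in SI: D = 129.3 mm → 0.1293 m, h = 8.14 mm → 0.00814 m
ΔT_a = T_lim − T_in = 221.0 °C − 174.8 °C = 46.2 K
Invert ΔT = ηγ̇²t_res/(ρcp) for γ̇: γ̇_max² = ΔT_a ρ cp / (η t_res) = 46.2·1255·2500 / (1981·902.559) = 81.071 s⁻²
γ̇_max = √81.071 = 9.00394 s⁻¹
Solve γ̇ = πDN/h for N: N_max = γ̇_max·h/(π·D) = 9.00394 × 0.00814 / (π × 0.1293) = 0.18043 rev/s = 10.8258 rpm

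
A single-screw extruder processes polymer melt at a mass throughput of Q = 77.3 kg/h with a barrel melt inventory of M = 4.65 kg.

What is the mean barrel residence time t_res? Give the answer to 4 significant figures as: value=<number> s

value=216.6 s

Throughput in SI: Q_s = 77.3 kg/h ÷ 3600 s/h = 0.0214722 kg/s
Mean residence time: t_res = M/Q_s = 4.65 kg / 0.0214722 kg/s = 216.559 s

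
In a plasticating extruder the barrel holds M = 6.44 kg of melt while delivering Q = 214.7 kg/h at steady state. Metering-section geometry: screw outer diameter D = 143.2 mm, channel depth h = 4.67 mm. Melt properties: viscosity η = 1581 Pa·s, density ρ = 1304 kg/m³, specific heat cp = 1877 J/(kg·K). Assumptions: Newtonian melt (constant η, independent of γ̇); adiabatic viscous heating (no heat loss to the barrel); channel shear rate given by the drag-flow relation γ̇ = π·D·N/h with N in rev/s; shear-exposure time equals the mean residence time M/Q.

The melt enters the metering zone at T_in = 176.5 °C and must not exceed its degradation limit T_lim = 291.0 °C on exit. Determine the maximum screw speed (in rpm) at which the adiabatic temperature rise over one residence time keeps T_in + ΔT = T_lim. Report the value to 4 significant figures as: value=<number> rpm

Q_s = Q / 3600 = 214.7 / 3600 = 0.0596389 kg/s
t_res = M / Q_s = 6.44 / 0.0596389 = 107.983 s
Geometry in SI: D = 143.2 mm → 0.1432 m, h = 4.67 mm → 0.00467 m
ΔT_a = T_lim − T_in = 291.0 − 176.5 = 114.5 K
Invert ΔT = ηγ̇²t_res/(ρcp) for γ̇: γ̇_max² = ΔT_a ρ cp / (η t_res) = 114.5·1304·1877 / (1581·107.983) = 1641.57 s⁻²
Take the square root: γ̇_max = √(1641.57) = 40.5163 s⁻¹
N_max = γ̇_max·h / (π·D) = 40.5163 · 0.00467 / (π · 0.1432) = 0.420585 rev/s = 25.2351 rpm

value=25.24 rpm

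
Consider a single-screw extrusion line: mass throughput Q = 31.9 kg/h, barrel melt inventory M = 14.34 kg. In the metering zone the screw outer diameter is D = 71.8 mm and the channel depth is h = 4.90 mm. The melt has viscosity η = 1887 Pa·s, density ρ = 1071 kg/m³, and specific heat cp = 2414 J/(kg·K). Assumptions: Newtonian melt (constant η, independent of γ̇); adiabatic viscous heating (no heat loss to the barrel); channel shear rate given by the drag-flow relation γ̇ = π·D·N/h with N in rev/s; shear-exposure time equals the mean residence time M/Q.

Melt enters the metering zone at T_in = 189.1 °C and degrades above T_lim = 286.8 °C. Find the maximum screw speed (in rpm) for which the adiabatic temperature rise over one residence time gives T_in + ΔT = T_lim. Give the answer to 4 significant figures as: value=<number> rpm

Convert throughput: Q = 31.9 kg/h = 31.9/3600 = 0.00886111 kg/s
t_res = M / Q_s = 14.34 ÷ 0.00886111 = 1618.31 s
Geometry in SI: D = 71.8 mm → 0.0718 m, h = 4.90 mm → 0.0049 m
ΔT_a = T_lim − T_in = 286.8 − 189.1 = 97.7 K
γ̇_max² = ΔT_a·ρ·cp/(η·t_res) = 97.7·1071·2414/(1887·1618.31) = 82.7158 s⁻²
γ̇_max = √82.7158 = 9.09482 s⁻¹
N_max = γ̇_max h / (πD) = 9.09482·0.0049/(π·0.0718) = 0.197568 rev/s → ×60 = 11.8541 rpm

value=11.85 rpm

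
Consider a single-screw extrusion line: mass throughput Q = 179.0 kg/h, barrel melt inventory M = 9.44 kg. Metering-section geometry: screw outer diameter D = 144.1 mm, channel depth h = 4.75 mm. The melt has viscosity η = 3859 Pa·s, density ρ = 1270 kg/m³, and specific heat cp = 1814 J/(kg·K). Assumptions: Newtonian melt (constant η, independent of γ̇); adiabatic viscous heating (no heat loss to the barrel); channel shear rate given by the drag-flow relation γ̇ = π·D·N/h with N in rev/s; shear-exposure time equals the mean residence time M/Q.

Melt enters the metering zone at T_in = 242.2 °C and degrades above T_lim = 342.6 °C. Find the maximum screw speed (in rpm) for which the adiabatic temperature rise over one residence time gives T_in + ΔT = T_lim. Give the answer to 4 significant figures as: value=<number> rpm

Q_s = Q / 3600 = 179.0 / 3600 = 0.0497222 kg/s
Mean residence time: t_res = M/Q_s = 9.44 kg / 0.0497222 kg/s = 189.855 s
Geometry in SI: D = 144.1 mm → 0.1441 m, h = 4.75 mm → 0.00475 m
ΔT_a = T_lim − T_in = 342.6 °C − 242.2 °C = 100.4 K
γ̇_max² = ΔT_a·ρ·cp / (η·t_res) = [100.4 × 1270 × 1814] / [3859 × 189.855] = 315.703 s⁻²
γ̇_max = √315.703 = 17.768 s⁻¹
N_max = γ̇_max h / (πD) = 17.768·0.00475/(π·0.1441) = 0.186431 rev/s → ×60 = 11.1859 rpm

value=11.19 rpm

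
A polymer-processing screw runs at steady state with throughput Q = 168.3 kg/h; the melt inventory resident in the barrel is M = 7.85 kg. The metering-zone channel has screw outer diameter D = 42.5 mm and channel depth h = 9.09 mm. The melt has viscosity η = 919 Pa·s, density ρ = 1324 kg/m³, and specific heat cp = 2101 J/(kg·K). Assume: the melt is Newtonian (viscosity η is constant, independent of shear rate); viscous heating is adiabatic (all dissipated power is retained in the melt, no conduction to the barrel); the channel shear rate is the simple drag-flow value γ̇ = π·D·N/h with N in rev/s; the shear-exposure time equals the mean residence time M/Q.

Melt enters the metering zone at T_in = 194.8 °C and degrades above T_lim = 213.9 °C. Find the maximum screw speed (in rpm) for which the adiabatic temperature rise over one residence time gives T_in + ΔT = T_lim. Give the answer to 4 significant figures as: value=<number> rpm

value=75.80 rpm

Convert throughput: Q = 168.3 kg/h = 168.3/3600 = 0.04675 kg/s
t_res = M / Q_s = 7.85 / 0.04675 = 167.914 s
Geometry in SI: D = 42.5 mm → 0.0425 m, h = 9.09 mm → 0.00909 m
Allowable rise: ΔT_a = T_lim − T_in = 213.9 − 194.8 = 19.1 K
Invert ΔT = ηγ̇²t_res/(ρcp) for γ̇: γ̇_max² = ΔT_a ρ cp / (η t_res) = 19.1·1324·2101 / (919·167.914) = 344.305 s⁻²
γ̇_max = sqrt(344.305) = 18.5555 s⁻¹
N_max = γ̇_max·h / (π·D) = 18.5555 · 0.00909 / (π · 0.0425) = 1.26327 rev/s = 75.7963 rpm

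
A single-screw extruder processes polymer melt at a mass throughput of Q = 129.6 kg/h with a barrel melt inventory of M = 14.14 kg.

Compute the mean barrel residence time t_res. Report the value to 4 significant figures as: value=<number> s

value=392.8 s

Throughput in SI: Q_s = 129.6 kg/h ÷ 3600 s/h = 0.036 kg/s
Mean residence time: t_res = M/Q_s = 14.14 kg / 0.036 kg/s = 392.778 s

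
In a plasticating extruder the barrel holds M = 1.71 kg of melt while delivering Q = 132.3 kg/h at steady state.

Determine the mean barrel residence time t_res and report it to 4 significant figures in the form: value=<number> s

value=46.53 s

Throughput in SI: Q_s = 132.3 kg/h ÷ 3600 s/h = 0.03675 kg/s
Mean residence time: t_res = M/Q_s = 1.71 kg / 0.03675 kg/s = 46.5306 s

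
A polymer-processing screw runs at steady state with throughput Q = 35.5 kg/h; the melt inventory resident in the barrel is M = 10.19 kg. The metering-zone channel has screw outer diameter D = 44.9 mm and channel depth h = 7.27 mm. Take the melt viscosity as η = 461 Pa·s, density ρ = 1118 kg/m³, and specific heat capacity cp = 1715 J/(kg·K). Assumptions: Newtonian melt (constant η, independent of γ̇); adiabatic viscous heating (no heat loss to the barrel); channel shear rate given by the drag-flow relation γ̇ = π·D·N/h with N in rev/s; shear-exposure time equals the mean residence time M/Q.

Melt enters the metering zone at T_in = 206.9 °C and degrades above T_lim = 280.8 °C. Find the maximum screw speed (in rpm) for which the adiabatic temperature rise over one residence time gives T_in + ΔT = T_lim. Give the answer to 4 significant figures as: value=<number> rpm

value=53.33 rpm

Q_s = Q / 3600 = 35.5 / 3600 = 0.00986111 kg/s
t_res = M / Q_s = 10.19 ÷ 0.00986111 = 1033.35 s
D = 44.9 mm = 0.0449 m;  h = 7.27 mm = 0.00727 m
Allowable rise: ΔT_a = T_lim − T_in = 280.8 − 206.9 = 73.9 K
γ̇_max² = ΔT_a·ρ·cp/(η·t_res) = 73.9·1118·1715/(461·1033.35) = 297.441 s⁻²
γ̇_max = √297.441 = 17.2465 s⁻¹
N_max = γ̇_max·h / (π·D) = 17.2465 · 0.00727 / (π · 0.0449) = 0.888871 rev/s = 53.3323 rpm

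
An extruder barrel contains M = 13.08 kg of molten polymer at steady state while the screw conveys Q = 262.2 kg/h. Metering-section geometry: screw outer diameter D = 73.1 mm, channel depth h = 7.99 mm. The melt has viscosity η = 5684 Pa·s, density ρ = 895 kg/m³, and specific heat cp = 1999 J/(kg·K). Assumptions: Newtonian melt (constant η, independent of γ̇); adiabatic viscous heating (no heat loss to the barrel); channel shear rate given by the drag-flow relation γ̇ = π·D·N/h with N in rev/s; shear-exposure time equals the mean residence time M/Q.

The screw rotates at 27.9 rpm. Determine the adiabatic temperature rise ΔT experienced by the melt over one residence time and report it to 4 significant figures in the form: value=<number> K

Q_s = Q / 3600 = 262.2 / 3600 = 0.0728333 kg/s
Mean residence time: t_res = M/Q_s = 13.08 kg / 0.0728333 kg/s = 179.588 s
Geometry in metres: D = 73.1 mm → 0.0731 m, h = 7.99 mm → 0.00799 m; screw speed N = 27.9 rpm = 0.465 rev/s
γ̇ = π D N / h = (π)(0.0731)(0.465) / 0.00799 = 13.3651 s⁻¹
Adiabatic rise: ΔT = η γ̇² t_res / (ρ cp) = 5684·(13.3651)²·179.588 / (895·1999) = 101.916 K

value=101.9 K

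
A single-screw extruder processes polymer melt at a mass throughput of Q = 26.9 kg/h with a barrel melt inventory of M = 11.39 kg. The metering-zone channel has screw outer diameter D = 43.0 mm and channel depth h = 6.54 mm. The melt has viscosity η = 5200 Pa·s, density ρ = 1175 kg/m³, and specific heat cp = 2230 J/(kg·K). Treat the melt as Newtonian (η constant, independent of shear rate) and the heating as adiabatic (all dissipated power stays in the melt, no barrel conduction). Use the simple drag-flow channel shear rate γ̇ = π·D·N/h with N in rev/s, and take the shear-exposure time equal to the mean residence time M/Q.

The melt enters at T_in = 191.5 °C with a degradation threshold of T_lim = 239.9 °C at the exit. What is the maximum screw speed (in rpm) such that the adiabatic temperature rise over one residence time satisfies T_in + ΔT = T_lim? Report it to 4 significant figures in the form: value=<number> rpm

value=11.62 rpm

Throughput in SI: Q_s = 26.9 kg/h ÷ 3600 s/h = 0.00747222 kg/s
Mean residence time: t_res = M/Q_s = 11.39 kg / 0.00747222 kg/s = 1524.31 s
Geometry in SI: D = 43.0 mm → 0.043 m, h = 6.54 mm → 0.00654 m
ΔT_a = T_lim − T_in = 239.9 − 191.5 = 48.4 K
Invert ΔT = ηγ̇²t_res/(ρcp) for γ̇: γ̇_max² = ΔT_a ρ cp / (η t_res) = 48.4·1175·2230 / (5200·1524.31) = 15.9997 s⁻²
γ̇_max = sqrt(15.9997) = 3.99996 s⁻¹
N_max = γ̇_max h / (πD) = 3.99996·0.00654/(π·0.043) = 0.193649 rev/s → ×60 = 11.6189 rpm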